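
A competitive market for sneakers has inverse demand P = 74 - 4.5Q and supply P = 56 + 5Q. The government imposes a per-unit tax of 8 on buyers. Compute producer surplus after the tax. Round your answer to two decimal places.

Without the tax, 74 - 4.5Q = 56 + 5Q so Q* = 1.8947 and P* = 65.4737.
A tax on buyers shifts demand down by 8: (74 - 8) - 4.5Q = 56 + 5Q, so Q_t = 1.0526. Buyers pay P_b = 69.2632; sellers receive P_s = P_b - 8 = 61.2632.
PS = (1/2)(Q_t)(P_s - 56) = (1/2)(1.0526)(5.2632) = 2.7701.

2.77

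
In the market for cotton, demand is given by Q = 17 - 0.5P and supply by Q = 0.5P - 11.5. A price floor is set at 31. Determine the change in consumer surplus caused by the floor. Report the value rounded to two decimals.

-5.31

Rewriting demand in inverse form: P = 34 - 2Q.
Rewriting supply in inverse form: P = 23 + 2Q.
Free-market equilibrium: 34 - 2Q = 23 + 2Q gives Q* = 2.75, P* = 28.5.
At the floor price 31, quantity demanded is (34 - 31)/2 = 1.5; demand is the short side, so Q = 1.5 trades at P = 31.
CS goes from (1/2)(2.75)(5.5) = 7.5625 to 2.25 (computed as (34 - 31)(1.5) - (1/2)(2)(1.5)^2), a change of -5.3125.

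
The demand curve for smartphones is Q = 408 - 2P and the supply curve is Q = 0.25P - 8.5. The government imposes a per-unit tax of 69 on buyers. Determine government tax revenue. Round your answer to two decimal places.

1548.67

Rewriting demand in inverse form: P = 204 - 0.5Q.
Rewriting supply in inverse form: P = 34 + 4Q.
Pre-tax equilibrium: 204 - 0.5Q = 34 + 4Q gives Q* = 37.7778, P* = 185.1111.
With the tax, buyers' net willingness to pay falls by 69: (204 - 69) - 0.5Q = 34 + 4Q, so Q_t = 22.4444. Buyers pay P_b = 192.7778; sellers receive P_s = P_b - 69 = 123.7778.
Revenue is the tax times quantity traded: 69 x 22.4444 = 1548.6667.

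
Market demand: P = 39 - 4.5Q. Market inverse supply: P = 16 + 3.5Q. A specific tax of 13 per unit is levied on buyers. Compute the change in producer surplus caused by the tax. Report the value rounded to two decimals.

Without the tax, 39 - 4.5Q = 16 + 3.5Q so Q* = 2.875 and P* = 26.0625.
A tax on buyers shifts demand down by 13: (39 - 13) - 4.5Q = 16 + 3.5Q, so Q_t = 1.25. Buyers pay P_b = 33.375; sellers receive P_s = P_b - 13 = 20.375.
Producers lose the trapezoid between P_s and P* out to Q_t plus the triangle from Q_t to Q*: change in PS = 2.7344 - 14.4648 = -11.7305.

-11.73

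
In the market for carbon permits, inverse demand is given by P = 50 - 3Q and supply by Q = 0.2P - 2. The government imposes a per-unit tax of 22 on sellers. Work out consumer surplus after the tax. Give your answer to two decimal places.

7.59

Rewriting supply in inverse form: P = 10 + 5Q.
Without the tax, 50 - 3Q = 10 + 5Q so Q* = 5 and P* = 35.
A tax on sellers shifts supply up by 22: 50 - 3Q = 10 + 5Q + 22, so Q_t = 2.25. Buyers pay P_b = 43.25; sellers receive P_s = P_b - 22 = 21.25.
Consumer surplus is the triangle under demand above P_b: (1/2)(2.25)(50 - 43.25) = 7.5938.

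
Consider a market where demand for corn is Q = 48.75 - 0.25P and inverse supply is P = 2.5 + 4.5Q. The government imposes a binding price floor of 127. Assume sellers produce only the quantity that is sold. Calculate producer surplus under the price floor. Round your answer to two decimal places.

Rewriting demand in inverse form: P = 195 - 4Q.
Free-market equilibrium: 195 - 4Q = 2.5 + 4.5Q gives Q* = 22.6471, P* = 104.4118.
At the floor price 127, quantity demanded is (195 - 127)/4 = 17; demand is the short side, so Q = 17 trades at P = 127.
The supply price at Q = 17 is 79. PS is the trapezoid between 127 and supply over [0, 17]: (1/2)[(127 - 2.5) + (127 - 79)](17) = 1466.25.

1466.25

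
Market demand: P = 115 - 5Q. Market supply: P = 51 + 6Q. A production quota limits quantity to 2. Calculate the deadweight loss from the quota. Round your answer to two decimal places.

Without the quota, 115 - 5Q = 51 + 6Q gives Q* = 5.8182.
At Q = 2 the demand price is 115 - 5(2) = 105 and the supply price is 51 + 6(2) = 63.
Deadweight loss is the triangle between the curves from 2 to 5.8182: (1/2)(105 - 63)(5.8182 - 2) = 80.1818.

80.18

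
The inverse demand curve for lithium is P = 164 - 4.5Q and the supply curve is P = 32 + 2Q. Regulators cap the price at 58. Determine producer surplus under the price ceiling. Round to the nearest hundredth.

169.00

Without the control, 164 - 4.5Q = 32 + 2Q so Q* = 20.3077 and P* = 72.6154.
At the ceiling price 58, quantity supplied is (58 - 32)/2 = 13; supply is the short side, so Q = 13 trades at P = 58.
PS is the triangle above supply below 58: (1/2)(13)(58 - 32) = 169.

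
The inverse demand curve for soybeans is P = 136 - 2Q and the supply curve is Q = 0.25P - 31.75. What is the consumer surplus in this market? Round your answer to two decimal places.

Rewriting supply in inverse form: P = 127 + 4Q.
Equilibrium: 136 - 2Q = 127 + 4Q, so Q* = 1.5 and P* = 133.
Consumer surplus is the triangle under demand above P*: (1/2)(1.5)(136 - 133) = (1/2)(1.5)(3) = 2.25.

2.25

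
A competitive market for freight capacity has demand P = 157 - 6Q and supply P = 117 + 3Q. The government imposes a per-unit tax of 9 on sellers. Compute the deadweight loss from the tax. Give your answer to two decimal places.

4.50

Pre-tax equilibrium: 157 - 6Q = 117 + 3Q gives Q* = 4.4444, P* = 130.3333.
A tax on sellers shifts supply up by 9: 157 - 6Q = 117 + 3Q + 9, so Q_t = 3.4444. Buyers pay P_b = 136.3333; sellers receive P_s = P_b - 9 = 127.3333.
The welfare triangle lost has base Q* - Q_t = 1 and height t = 9, so DWL = (1/2)(1)(9) = 4.5.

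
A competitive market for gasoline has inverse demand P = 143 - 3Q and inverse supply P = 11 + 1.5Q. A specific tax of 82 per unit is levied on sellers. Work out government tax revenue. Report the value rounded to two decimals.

911.11

Without the tax, 143 - 3Q = 11 + 1.5Q so Q* = 29.3333 and P* = 55.
With the tax, sellers need 82 more per unit: 143 - 3Q = 11 + 1.5Q + 82, so Q_t = 11.1111. Buyers pay P_b = 109.6667; sellers receive P_s = P_b - 82 = 27.6667.
Tax revenue = t x Q_t = 82 x 11.1111 = 911.1111.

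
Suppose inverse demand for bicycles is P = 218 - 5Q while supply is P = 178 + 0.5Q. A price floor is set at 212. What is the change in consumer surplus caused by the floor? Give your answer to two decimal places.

Free-market equilibrium: 218 - 5Q = 178 + 0.5Q gives Q* = 7.2727, P* = 181.6364.
At P = 212, buyers demand (218 - 212)/5 = 1.2 while sellers would supply more, so the quantity traded is 1.2 at price 212.
CS goes from (1/2)(7.2727)(36.3636) = 132.2314 to 3.6 (computed as (218 - 212)(1.2) - (1/2)(5)(1.2)^2), a change of -128.6314.

-128.63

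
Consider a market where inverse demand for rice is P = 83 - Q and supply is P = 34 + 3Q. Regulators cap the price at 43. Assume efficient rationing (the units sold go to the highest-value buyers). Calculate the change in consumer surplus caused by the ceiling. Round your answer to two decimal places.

Without the control, 83 - Q = 34 + 3Q so Q* = 12.25 and P* = 70.75.
At the ceiling price 43, quantity supplied is (43 - 34)/3 = 3; supply is the short side, so Q = 3 trades at P = 43.
CS goes from (1/2)(12.25)(12.25) = 75.0312 to 115.5 (computed as (83 - 43)(3) - (1/2)(1)(3)^2), a change of 40.4688.

40.47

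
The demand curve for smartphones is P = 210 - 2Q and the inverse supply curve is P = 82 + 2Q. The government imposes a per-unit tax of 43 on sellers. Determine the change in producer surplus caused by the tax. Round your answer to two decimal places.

-572.44

Pre-tax equilibrium: 210 - 2Q = 82 + 2Q gives Q* = 32, P* = 146.
With the tax, sellers need 43 more per unit: 210 - 2Q = 82 + 2Q + 43, so Q_t = 21.25. Buyers pay P_b = 167.5; sellers receive P_s = P_b - 43 = 124.5.
PS falls from (1/2)(32)(64) = 1024 to (1/2)(21.25)(42.5) = 451.5625, a change of -572.4375.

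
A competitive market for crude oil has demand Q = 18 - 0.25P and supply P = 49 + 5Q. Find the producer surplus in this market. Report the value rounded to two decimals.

16.33

Rewriting demand in inverse form: P = 72 - 4Q.
Setting demand equal to supply, 23 = 9Q, so Q* = 2.5556 and P* = 61.7778.
The supply curve's price intercept is 49, so PS = (1/2)(Q*)(P* - 49) = (1/2)(2.5556)(12.7778) = 16.3272.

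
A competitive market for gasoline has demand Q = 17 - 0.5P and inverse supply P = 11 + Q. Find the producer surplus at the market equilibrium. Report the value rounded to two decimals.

Rewriting demand in inverse form: P = 34 - 2Q.
Setting demand equal to supply, 23 = 3Q, so Q* = 7.6667 and P* = 18.6667.
The supply curve's price intercept is 11, so PS = (1/2)(Q*)(P* - 11) = (1/2)(7.6667)(7.6667) = 29.3889.

29.39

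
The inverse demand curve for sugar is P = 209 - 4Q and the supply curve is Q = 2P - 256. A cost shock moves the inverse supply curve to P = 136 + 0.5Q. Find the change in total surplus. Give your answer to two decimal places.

-136.89

Rewriting supply in inverse form: P = 128 + 0.5Q.
Initial equilibrium: Q_0 = 18, P_0 = 137; CS_0 = (1/2)(18)(72) = 648, PS_0 = (1/2)(18)(9) = 81.
New equilibrium: 209 - 4Q = 136 + 0.5Q gives Q_1 = 16.2222, P_1 = 144.1111; CS_1 = 526.321, PS_1 = 65.7901.
Change in total surplus = (526.321 + 65.7901) - (648 + 81) = -136.8889.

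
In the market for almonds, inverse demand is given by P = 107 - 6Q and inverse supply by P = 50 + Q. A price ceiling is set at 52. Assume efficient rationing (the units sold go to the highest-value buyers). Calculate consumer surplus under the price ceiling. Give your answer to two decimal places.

98.00

Without the control, 107 - 6Q = 50 + Q so Q* = 8.1429 and P* = 58.1429.
At P = 52, sellers supply (52 - 50)/1 = 2 while buyers want more, so the quantity traded is 2 at price 52.
The demand price at Q = 2 is 95. CS is the trapezoid between demand and 52 over [0, 2]: (1/2)[(107 - 52) + (95 - 52)](2) = 98.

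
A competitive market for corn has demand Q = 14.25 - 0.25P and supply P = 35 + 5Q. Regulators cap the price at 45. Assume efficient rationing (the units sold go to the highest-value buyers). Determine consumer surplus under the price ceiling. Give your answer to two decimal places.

Rewriting demand in inverse form: P = 57 - 4Q.
Without the control, 57 - 4Q = 35 + 5Q so Q* = 2.4444 and P* = 47.2222.
At P = 45, sellers supply (45 - 35)/5 = 2 while buyers want more, so the quantity traded is 2 at price 45.
The demand price at Q = 2 is 49. CS is the trapezoid between demand and 45 over [0, 2]: (1/2)[(57 - 45) + (49 - 45)](2) = 16.

16.00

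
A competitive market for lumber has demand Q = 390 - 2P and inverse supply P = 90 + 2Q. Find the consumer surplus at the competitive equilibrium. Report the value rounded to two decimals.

Rewriting demand in inverse form: P = 195 - 0.5Q.
Setting demand equal to supply, 105 = 2.5Q, so Q* = 42 and P* = 174.
Consumer surplus is the triangle under demand above P*: (1/2)(42)(195 - 174) = (1/2)(42)(21) = 441.

441.00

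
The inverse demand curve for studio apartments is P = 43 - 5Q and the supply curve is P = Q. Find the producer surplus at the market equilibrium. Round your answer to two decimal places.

25.68

Equilibrium: 43 - 5Q = Q, so Q* = 7.1667 and P* = 7.1667.
The supply curve's price intercept is 0, so PS = (1/2)(Q*)(P* - 0) = (1/2)(7.1667)(7.1667) = 25.6806.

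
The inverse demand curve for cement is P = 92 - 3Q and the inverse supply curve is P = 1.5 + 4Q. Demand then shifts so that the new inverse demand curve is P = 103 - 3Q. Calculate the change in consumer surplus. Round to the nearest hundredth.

Initial equilibrium: Q_0 = 12.9286, P_0 = 53.2143; CS_0 = (1/2)(12.9286)(38.7857) = 250.7219, PS_0 = (1/2)(12.9286)(51.7143) = 334.2959.
New equilibrium: 103 - 3Q = 1.5 + 4Q gives Q_1 = 14.5, P_1 = 59.5; CS_1 = 315.375, PS_1 = 420.5.
Change in consumer surplus = 315.375 - 250.7219 = 64.6531.

64.65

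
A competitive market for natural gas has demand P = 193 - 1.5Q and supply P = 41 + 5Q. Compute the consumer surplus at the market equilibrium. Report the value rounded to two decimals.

410.13

Setting demand equal to supply, 152 = 6.5Q, so Q* = 23.3846 and P* = 157.9231.
The demand choke price is 193, so CS = (1/2)(Q*)(193 - P*) = (1/2)(23.3846)(35.0769) = 410.1302.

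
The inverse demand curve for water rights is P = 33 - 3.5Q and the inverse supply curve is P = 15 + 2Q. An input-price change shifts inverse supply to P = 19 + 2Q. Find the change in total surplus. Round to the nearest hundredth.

Initial equilibrium: Q_0 = 3.2727, P_0 = 21.5455; CS_0 = (1/2)(3.2727)(11.4545) = 18.7438, PS_0 = (1/2)(3.2727)(6.5455) = 10.7107.
New equilibrium: 33 - 3.5Q = 19 + 2Q gives Q_1 = 2.5455, P_1 = 24.0909; CS_1 = 11.3388, PS_1 = 6.4793.
Change in total surplus = (11.3388 + 6.4793) - (18.7438 + 10.7107) = -11.6364.

-11.64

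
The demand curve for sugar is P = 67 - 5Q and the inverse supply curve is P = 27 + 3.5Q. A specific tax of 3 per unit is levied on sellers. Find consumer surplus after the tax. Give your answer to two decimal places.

Without the tax, 67 - 5Q = 27 + 3.5Q so Q* = 4.7059 and P* = 43.4706.
With the tax, sellers need 3 more per unit: 67 - 5Q = 27 + 3.5Q + 3, so Q_t = 4.3529. Buyers pay P_b = 45.2353; sellers receive P_s = P_b - 3 = 42.2353.
Consumer surplus is the triangle under demand above P_b: (1/2)(4.3529)(67 - 45.2353) = 47.3702.

47.37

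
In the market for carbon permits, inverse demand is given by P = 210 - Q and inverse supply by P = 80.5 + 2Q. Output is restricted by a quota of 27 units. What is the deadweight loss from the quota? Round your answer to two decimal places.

392.04

Unrestricted equilibrium: Q* = (210 - 80.5)/(1 + 2) = 43.1667.
At Q = 27 the demand price is 210 - (27) = 183 and the supply price is 80.5 + 2(27) = 134.5.
DWL = (1/2)(gap between curves at 27) x (Q* - 27) = (1/2)(48.5)(16.1667) = 392.0417.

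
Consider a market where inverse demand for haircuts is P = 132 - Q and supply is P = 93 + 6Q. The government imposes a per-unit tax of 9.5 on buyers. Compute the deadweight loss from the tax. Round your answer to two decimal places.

6.45

Without the tax, 132 - Q = 93 + 6Q so Q* = 5.5714 and P* = 126.4286.
With the tax, buyers' net willingness to pay falls by 9.5: (132 - 9.5) - Q = 93 + 6Q, so Q_t = 4.2143. Buyers pay P_b = 127.7857; sellers receive P_s = P_b - 9.5 = 118.2857.
The welfare triangle lost has base Q* - Q_t = 1.3571 and height t = 9.5, so DWL = (1/2)(1.3571)(9.5) = 6.4464.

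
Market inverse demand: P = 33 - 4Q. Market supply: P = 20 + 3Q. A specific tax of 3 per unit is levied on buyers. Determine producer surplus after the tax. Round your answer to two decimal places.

Without the tax, 33 - 4Q = 20 + 3Q so Q* = 1.8571 and P* = 25.5714.
A tax on buyers shifts demand down by 3: (33 - 3) - 4Q = 20 + 3Q, so Q_t = 1.4286. Buyers pay P_b = 27.2857; sellers receive P_s = P_b - 3 = 24.2857.
PS = (1/2)(Q_t)(P_s - 20) = (1/2)(1.4286)(4.2857) = 3.0612.

3.06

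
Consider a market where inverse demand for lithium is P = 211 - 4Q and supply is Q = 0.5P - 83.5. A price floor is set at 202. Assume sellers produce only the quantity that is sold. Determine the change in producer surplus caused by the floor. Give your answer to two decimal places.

19.91

Rewriting supply in inverse form: P = 167 + 2Q.
Without the control, 211 - 4Q = 167 + 2Q so Q* = 7.3333 and P* = 181.6667.
At P = 202, buyers demand (211 - 202)/4 = 2.25 while sellers would supply more, so the quantity traded is 2.25 at price 202.
PS goes from (1/2)(7.3333)(14.6667) = 53.7778 to 73.6875 (computed as (202 - 167)(2.25) - (1/2)(2)(2.25)^2), a change of 19.9097.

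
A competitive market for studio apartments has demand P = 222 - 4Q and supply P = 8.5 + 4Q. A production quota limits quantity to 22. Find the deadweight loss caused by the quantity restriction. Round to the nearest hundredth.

Without the quota, 222 - 4Q = 8.5 + 4Q gives Q* = 26.6875.
At Q = 22 the demand price is 222 - 4(22) = 134 and the supply price is 8.5 + 4(22) = 96.5.
Deadweight loss is the triangle between the curves from 22 to 26.6875: (1/2)(134 - 96.5)(26.6875 - 22) = 87.8906.

87.89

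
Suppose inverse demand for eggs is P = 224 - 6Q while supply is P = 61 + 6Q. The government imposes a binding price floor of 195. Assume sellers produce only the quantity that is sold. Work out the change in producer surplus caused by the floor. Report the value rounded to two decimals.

24.06

Free-market equilibrium: 224 - 6Q = 61 + 6Q gives Q* = 13.5833, P* = 142.5.
At P = 195, buyers demand (224 - 195)/6 = 4.8333 while sellers would supply more, so the quantity traded is 4.8333 at price 195.
PS goes from (1/2)(13.5833)(81.5) = 553.5208 to 577.5833 (computed as (195 - 61)(4.8333) - (1/2)(6)(4.8333)^2), a change of 24.0625.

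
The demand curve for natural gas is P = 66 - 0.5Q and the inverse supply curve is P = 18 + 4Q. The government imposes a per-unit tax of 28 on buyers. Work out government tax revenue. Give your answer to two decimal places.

Without the tax, 66 - 0.5Q = 18 + 4Q so Q* = 10.6667 and P* = 60.6667.
With the tax, buyers' net willingness to pay falls by 28: (66 - 28) - 0.5Q = 18 + 4Q, so Q_t = 4.4444. Buyers pay P_b = 63.7778; sellers receive P_s = P_b - 28 = 35.7778.
Tax revenue = t x Q_t = 28 x 4.4444 = 124.4444.

124.44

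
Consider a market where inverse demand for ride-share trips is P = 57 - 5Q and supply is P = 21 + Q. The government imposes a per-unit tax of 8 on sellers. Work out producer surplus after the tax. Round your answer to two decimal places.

Without the tax, 57 - 5Q = 21 + Q so Q* = 6 and P* = 27.
With the tax, sellers need 8 more per unit: 57 - 5Q = 21 + Q + 8, so Q_t = 4.6667. Buyers pay P_b = 33.6667; sellers receive P_s = P_b - 8 = 25.6667.
Producer surplus is the triangle above supply below P_s: (1/2)(4.6667)(25.6667 - 21) = 10.8889.

10.89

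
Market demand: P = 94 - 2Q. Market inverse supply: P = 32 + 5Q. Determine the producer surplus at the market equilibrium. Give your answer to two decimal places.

Setting demand equal to supply, 62 = 7Q, so Q* = 8.8571 and P* = 76.2857.
The supply curve's price intercept is 32, so PS = (1/2)(Q*)(P* - 32) = (1/2)(8.8571)(44.2857) = 196.1224.

196.12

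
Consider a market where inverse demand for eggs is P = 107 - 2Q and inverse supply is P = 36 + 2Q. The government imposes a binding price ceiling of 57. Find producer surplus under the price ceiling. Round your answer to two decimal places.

110.25

Free-market equilibrium: 107 - 2Q = 36 + 2Q gives Q* = 17.75, P* = 71.5.
At P = 57, sellers supply (57 - 36)/2 = 10.5 while buyers want more, so the quantity traded is 10.5 at price 57.
PS is the triangle above supply below 57: (1/2)(10.5)(57 - 36) = 110.25.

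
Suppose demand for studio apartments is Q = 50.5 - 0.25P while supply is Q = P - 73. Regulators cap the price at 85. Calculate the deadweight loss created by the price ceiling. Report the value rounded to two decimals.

Rewriting demand in inverse form: P = 202 - 4Q.
Rewriting supply in inverse form: P = 73 + Q.
Without the control, 202 - 4Q = 73 + Q so Q* = 25.8 and P* = 98.8.
At P = 85, sellers supply (85 - 73)/1 = 12 while buyers want more, so the quantity traded is 12 at price 85.
At Q = 12 the demand price is 154 and the supply price is 85. Deadweight loss is the triangle between the curves from 12 to 25.8: (1/2)(154 - 85)(25.8 - 12) = 476.1.

476.10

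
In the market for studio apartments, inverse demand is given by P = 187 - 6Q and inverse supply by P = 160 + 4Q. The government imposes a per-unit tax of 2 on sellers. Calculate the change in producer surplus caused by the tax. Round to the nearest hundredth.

Without the tax, 187 - 6Q = 160 + 4Q so Q* = 2.7 and P* = 170.8.
A tax on sellers shifts supply up by 2: 187 - 6Q = 160 + 4Q + 2, so Q_t = 2.5. Buyers pay P_b = 172; sellers receive P_s = P_b - 2 = 170.
PS falls from (1/2)(2.7)(10.8) = 14.58 to (1/2)(2.5)(10) = 12.5, a change of -2.08.

-2.08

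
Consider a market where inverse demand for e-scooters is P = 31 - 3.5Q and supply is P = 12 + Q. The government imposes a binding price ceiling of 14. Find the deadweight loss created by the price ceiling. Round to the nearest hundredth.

Without the control, 31 - 3.5Q = 12 + Q so Q* = 4.2222 and P* = 16.2222.
At the ceiling price 14, quantity supplied is (14 - 12)/1 = 2; supply is the short side, so Q = 2 trades at P = 14.
At Q = 2 the demand price is 24 and the supply price is 14. Deadweight loss is the triangle between the curves from 2 to 4.2222: (1/2)(24 - 14)(4.2222 - 2) = 11.1111.

11.11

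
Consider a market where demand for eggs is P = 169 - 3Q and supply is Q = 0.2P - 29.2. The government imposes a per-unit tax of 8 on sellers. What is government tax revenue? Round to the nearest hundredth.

Rewriting supply in inverse form: P = 146 + 5Q.
Without the tax, 169 - 3Q = 146 + 5Q so Q* = 2.875 and P* = 160.375.
With the tax, sellers need 8 more per unit: 169 - 3Q = 146 + 5Q + 8, so Q_t = 1.875. Buyers pay P_b = 163.375; sellers receive P_s = P_b - 8 = 155.375.
Revenue is the tax times quantity traded: 8 x 1.875 = 15.

15.00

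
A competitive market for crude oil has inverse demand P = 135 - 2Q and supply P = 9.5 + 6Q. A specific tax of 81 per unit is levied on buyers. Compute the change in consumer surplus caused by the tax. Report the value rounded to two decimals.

Pre-tax equilibrium: 135 - 2Q = 9.5 + 6Q gives Q* = 15.6875, P* = 103.625.
With the tax, buyers' net willingness to pay falls by 81: (135 - 81) - 2Q = 9.5 + 6Q, so Q_t = 5.5625. Buyers pay P_b = 123.875; sellers receive P_s = P_b - 81 = 42.875.
Consumers lose the trapezoid between P* and P_b out to Q_t plus the triangle from Q_t to Q*: change in CS = 30.9414 - 246.0977 = -215.1562.

-215.16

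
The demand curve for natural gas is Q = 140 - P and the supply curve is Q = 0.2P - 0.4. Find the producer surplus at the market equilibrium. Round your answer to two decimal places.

1322.50

Rewriting demand in inverse form: P = 140 - Q.
Rewriting supply in inverse form: P = 2 + 5Q.
Set 140 - Q = 2 + 5Q, which gives 138 = 6Q, so Q* = 23 and P* = 140 - (23) = 117.
PS is the area between P* and the supply curve from 0 to Q*: (1/2)(23)(115) = 1322.5.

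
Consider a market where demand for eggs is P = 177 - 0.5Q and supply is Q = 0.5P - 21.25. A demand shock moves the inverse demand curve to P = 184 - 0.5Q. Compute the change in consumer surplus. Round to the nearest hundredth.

77.28

Rewriting supply in inverse form: P = 42.5 + 2Q.
Initial equilibrium: Q_0 = 53.8, P_0 = 150.1; CS_0 = (1/2)(53.8)(26.9) = 723.61, PS_0 = (1/2)(53.8)(107.6) = 2894.44.
New equilibrium: 184 - 0.5Q = 42.5 + 2Q gives Q_1 = 56.6, P_1 = 155.7; CS_1 = 800.89, PS_1 = 3203.56.
Change in consumer surplus = 800.89 - 723.61 = 77.28.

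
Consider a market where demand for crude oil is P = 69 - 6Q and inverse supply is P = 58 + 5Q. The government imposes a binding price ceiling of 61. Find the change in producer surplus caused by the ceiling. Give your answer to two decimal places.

Without the control, 69 - 6Q = 58 + 5Q so Q* = 1 and P* = 63.
At the ceiling price 61, quantity supplied is (61 - 58)/5 = 0.6; supply is the short side, so Q = 0.6 trades at P = 61.
PS goes from (1/2)(1)(5) = 2.5 to 0.9 (computed as (61 - 58)(0.6) - (1/2)(5)(0.6)^2), a change of -1.6.

-1.60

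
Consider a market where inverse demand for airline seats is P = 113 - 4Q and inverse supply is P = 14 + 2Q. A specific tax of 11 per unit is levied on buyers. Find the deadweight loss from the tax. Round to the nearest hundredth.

Pre-tax equilibrium: 113 - 4Q = 14 + 2Q gives Q* = 16.5, P* = 47.
With the tax, buyers' net willingness to pay falls by 11: (113 - 11) - 4Q = 14 + 2Q, so Q_t = 14.6667. Buyers pay P_b = 54.3333; sellers receive P_s = P_b - 11 = 43.3333.
The welfare triangle lost has base Q* - Q_t = 1.8333 and height t = 11, so DWL = (1/2)(1.8333)(11) = 10.0833.

10.08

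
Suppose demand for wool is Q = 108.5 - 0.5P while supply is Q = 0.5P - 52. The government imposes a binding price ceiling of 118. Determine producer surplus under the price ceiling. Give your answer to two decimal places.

49.00

Rewriting demand in inverse form: P = 217 - 2Q.
Rewriting supply in inverse form: P = 104 + 2Q.
Without the control, 217 - 2Q = 104 + 2Q so Q* = 28.25 and P* = 160.5.
At P = 118, sellers supply (118 - 104)/2 = 7 while buyers want more, so the quantity traded is 7 at price 118.
PS is the triangle above supply below 118: (1/2)(7)(118 - 104) = 49.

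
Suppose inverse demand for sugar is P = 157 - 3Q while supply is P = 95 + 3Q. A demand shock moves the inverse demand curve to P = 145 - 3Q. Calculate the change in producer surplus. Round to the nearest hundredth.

Initial equilibrium: Q_0 = 10.3333, P_0 = 126; CS_0 = (1/2)(10.3333)(31) = 160.1667, PS_0 = (1/2)(10.3333)(31) = 160.1667.
New equilibrium: 145 - 3Q = 95 + 3Q gives Q_1 = 8.3333, P_1 = 120; CS_1 = 104.1667, PS_1 = 104.1667.
Change in producer surplus = 104.1667 - 160.1667 = -56.

-56.00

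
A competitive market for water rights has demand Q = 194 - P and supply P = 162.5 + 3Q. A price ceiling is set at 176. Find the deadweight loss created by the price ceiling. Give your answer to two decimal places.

22.78

Rewriting demand in inverse form: P = 194 - Q.
Without the control, 194 - Q = 162.5 + 3Q so Q* = 7.875 and P* = 186.125.
At the ceiling price 176, quantity supplied is (176 - 162.5)/3 = 4.5; supply is the short side, so Q = 4.5 trades at P = 176.
The lost-trades triangle has base Q* - 4.5 = 3.375 and height equal to the gap between the curves at Q = 4.5, which is 189.5 - 176 = 13.5. DWL = (1/2)(3.375)(13.5) = 22.7812.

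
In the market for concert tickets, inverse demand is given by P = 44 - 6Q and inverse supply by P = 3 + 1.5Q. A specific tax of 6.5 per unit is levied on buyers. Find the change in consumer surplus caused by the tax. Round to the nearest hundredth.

Pre-tax equilibrium: 44 - 6Q = 3 + 1.5Q gives Q* = 5.4667, P* = 11.2.
With the tax, buyers' net willingness to pay falls by 6.5: (44 - 6.5) - 6Q = 3 + 1.5Q, so Q_t = 4.6. Buyers pay P_b = 16.4; sellers receive P_s = P_b - 6.5 = 9.9.
Consumers lose the trapezoid between P* and P_b out to Q_t plus the triangle from Q_t to Q*: change in CS = 63.48 - 89.6533 = -26.1733.

-26.17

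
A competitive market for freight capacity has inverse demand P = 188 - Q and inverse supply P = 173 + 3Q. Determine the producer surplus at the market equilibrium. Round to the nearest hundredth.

Equilibrium: 188 - Q = 173 + 3Q, so Q* = 3.75 and P* = 184.25.
The supply curve's price intercept is 173, so PS = (1/2)(Q*)(P* - 173) = (1/2)(3.75)(11.25) = 21.0938.

21.09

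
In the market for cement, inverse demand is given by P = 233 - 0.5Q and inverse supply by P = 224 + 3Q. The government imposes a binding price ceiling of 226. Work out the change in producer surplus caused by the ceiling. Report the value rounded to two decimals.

-9.25

Without the control, 233 - 0.5Q = 224 + 3Q so Q* = 2.5714 and P* = 231.7143.
At the ceiling price 226, quantity supplied is (226 - 224)/3 = 0.6667; supply is the short side, so Q = 0.6667 trades at P = 226.
PS goes from (1/2)(2.5714)(7.7143) = 9.9184 to 0.6667 (computed as (226 - 224)(0.6667) - (1/2)(3)(0.6667)^2), a change of -9.2517.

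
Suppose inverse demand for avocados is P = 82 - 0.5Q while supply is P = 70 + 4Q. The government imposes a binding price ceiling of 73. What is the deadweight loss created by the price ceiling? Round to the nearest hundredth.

8.27

Without the control, 82 - 0.5Q = 70 + 4Q so Q* = 2.6667 and P* = 80.6667.
At P = 73, sellers supply (73 - 70)/4 = 0.75 while buyers want more, so the quantity traded is 0.75 at price 73.
At Q = 0.75 the demand price is 81.625 and the supply price is 73. Deadweight loss is the triangle between the curves from 0.75 to 2.6667: (1/2)(81.625 - 73)(2.6667 - 0.75) = 8.2656.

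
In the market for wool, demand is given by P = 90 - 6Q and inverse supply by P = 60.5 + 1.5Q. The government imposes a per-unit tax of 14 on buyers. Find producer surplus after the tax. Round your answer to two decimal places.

Without the tax, 90 - 6Q = 60.5 + 1.5Q so Q* = 3.9333 and P* = 66.4.
A tax on buyers shifts demand down by 14: (90 - 14) - 6Q = 60.5 + 1.5Q, so Q_t = 2.0667. Buyers pay P_b = 77.6; sellers receive P_s = P_b - 14 = 63.6.
Producer surplus is the triangle above supply below P_s: (1/2)(2.0667)(63.6 - 60.5) = 3.2033.

3.20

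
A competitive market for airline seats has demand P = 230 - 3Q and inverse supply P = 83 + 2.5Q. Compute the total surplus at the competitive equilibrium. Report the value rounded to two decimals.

Equilibrium: 230 - 3Q = 83 + 2.5Q, so Q* = 26.7273 and P* = 149.8182.
CS = (1/2)(26.7273)(80.1818) = 1071.5207 and PS = (1/2)(26.7273)(66.8182) = 892.9339, so total surplus = 1964.4545.

1964.45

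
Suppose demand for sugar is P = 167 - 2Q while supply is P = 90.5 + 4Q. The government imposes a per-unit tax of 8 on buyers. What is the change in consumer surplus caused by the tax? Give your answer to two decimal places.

Without the tax, 167 - 2Q = 90.5 + 4Q so Q* = 12.75 and P* = 141.5.
A tax on buyers shifts demand down by 8: (167 - 8) - 2Q = 90.5 + 4Q, so Q_t = 11.4167. Buyers pay P_b = 144.1667; sellers receive P_s = P_b - 8 = 136.1667.
Consumers lose the trapezoid between P* and P_b out to Q_t plus the triangle from Q_t to Q*: change in CS = 130.3403 - 162.5625 = -32.2222.

-32.22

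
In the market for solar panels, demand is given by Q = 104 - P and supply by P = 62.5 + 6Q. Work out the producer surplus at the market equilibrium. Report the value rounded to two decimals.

Rewriting demand in inverse form: P = 104 - Q.
Setting demand equal to supply, 41.5 = 7Q, so Q* = 5.9286 and P* = 98.0714.
Producer surplus is the triangle above supply below P*: (1/2)(5.9286)(98.0714 - 62.5) = (1/2)(5.9286)(35.5714) = 105.4439.

105.44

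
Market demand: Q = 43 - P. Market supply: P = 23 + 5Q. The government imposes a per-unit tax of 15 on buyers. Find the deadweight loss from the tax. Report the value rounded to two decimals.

18.75

Rewriting demand in inverse form: P = 43 - Q.
Without the tax, 43 - Q = 23 + 5Q so Q* = 3.3333 and P* = 39.6667.
With the tax, buyers' net willingness to pay falls by 15: (43 - 15) - Q = 23 + 5Q, so Q_t = 0.8333. Buyers pay P_b = 42.1667; sellers receive P_s = P_b - 15 = 27.1667.
The welfare triangle lost has base Q* - Q_t = 2.5 and height t = 15, so DWL = (1/2)(2.5)(15) = 18.75.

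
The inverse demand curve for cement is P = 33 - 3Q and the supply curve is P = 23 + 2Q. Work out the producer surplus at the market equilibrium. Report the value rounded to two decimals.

4.00

Equilibrium: 33 - 3Q = 23 + 2Q, so Q* = 2 and P* = 27.
The supply curve's price intercept is 23, so PS = (1/2)(Q*)(P* - 23) = (1/2)(2)(4) = 4.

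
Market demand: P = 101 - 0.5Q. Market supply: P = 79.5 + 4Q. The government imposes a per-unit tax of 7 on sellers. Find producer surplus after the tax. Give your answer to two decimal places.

20.77

Pre-tax equilibrium: 101 - 0.5Q = 79.5 + 4Q gives Q* = 4.7778, P* = 98.6111.
A tax on sellers shifts supply up by 7: 101 - 0.5Q = 79.5 + 4Q + 7, so Q_t = 3.2222. Buyers pay P_b = 99.3889; sellers receive P_s = P_b - 7 = 92.3889.
PS = (1/2)(Q_t)(P_s - 79.5) = (1/2)(3.2222)(12.8889) = 20.7654.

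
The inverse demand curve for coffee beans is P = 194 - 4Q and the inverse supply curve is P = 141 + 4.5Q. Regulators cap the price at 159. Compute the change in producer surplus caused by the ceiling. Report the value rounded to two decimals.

-51.48

Without the control, 194 - 4Q = 141 + 4.5Q so Q* = 6.2353 and P* = 169.0588.
At P = 159, sellers supply (159 - 141)/4.5 = 4 while buyers want more, so the quantity traded is 4 at price 159.
PS goes from (1/2)(6.2353)(28.0588) = 87.4775 to 36 (computed as (159 - 141)(4) - (1/2)(4.5)(4)^2), a change of -51.4775.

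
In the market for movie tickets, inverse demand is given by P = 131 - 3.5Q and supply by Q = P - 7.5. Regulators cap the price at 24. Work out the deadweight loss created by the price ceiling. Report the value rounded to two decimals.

269.51

Rewriting supply in inverse form: P = 7.5 + Q.
Free-market equilibrium: 131 - 3.5Q = 7.5 + Q gives Q* = 27.4444, P* = 34.9444.
At P = 24, sellers supply (24 - 7.5)/1 = 16.5 while buyers want more, so the quantity traded is 16.5 at price 24.
At Q = 16.5 the demand price is 73.25 and the supply price is 24. Deadweight loss is the triangle between the curves from 16.5 to 27.4444: (1/2)(73.25 - 24)(27.4444 - 16.5) = 269.5069.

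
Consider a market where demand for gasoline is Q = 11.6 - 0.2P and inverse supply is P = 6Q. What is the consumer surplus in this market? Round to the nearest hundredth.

69.50

Rewriting demand in inverse form: P = 58 - 5Q.
Set 58 - 5Q = 6Q, which gives 58 = 11Q, so Q* = 5.2727 and P* = 58 - 5(5.2727) = 31.6364.
CS is the area between the demand curve and P* from 0 to Q*: (1/2)(5.2727)(26.3636) = 69.5041.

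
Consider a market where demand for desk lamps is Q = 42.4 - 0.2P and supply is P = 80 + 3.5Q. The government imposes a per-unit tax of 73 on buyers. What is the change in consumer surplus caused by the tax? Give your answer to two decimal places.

Rewriting demand in inverse form: P = 212 - 5Q.
Pre-tax equilibrium: 212 - 5Q = 80 + 3.5Q gives Q* = 15.5294, P* = 134.3529.
A tax on buyers shifts demand down by 73: (212 - 73) - 5Q = 80 + 3.5Q, so Q_t = 6.9412. Buyers pay P_b = 177.2941; sellers receive P_s = P_b - 73 = 104.2941.
Consumers lose the trapezoid between P* and P_b out to Q_t plus the triangle from Q_t to Q*: change in CS = 120.4498 - 602.9066 = -482.4567.

-482.46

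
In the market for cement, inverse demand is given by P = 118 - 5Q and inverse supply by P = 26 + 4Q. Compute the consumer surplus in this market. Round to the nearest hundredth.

Setting demand equal to supply, 92 = 9Q, so Q* = 10.2222 and P* = 66.8889.
The demand choke price is 118, so CS = (1/2)(Q*)(118 - P*) = (1/2)(10.2222)(51.1111) = 261.2346.

261.23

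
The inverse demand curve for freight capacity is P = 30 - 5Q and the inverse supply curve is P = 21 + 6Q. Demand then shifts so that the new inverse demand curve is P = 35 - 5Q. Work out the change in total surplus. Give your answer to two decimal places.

5.23

Initial equilibrium: Q_0 = 0.8182, P_0 = 25.9091; CS_0 = (1/2)(0.8182)(4.0909) = 1.6736, PS_0 = (1/2)(0.8182)(4.9091) = 2.0083.
New equilibrium: 35 - 5Q = 21 + 6Q gives Q_1 = 1.2727, P_1 = 28.6364; CS_1 = 4.0496, PS_1 = 4.8595.
Change in total surplus = (4.0496 + 4.8595) - (1.6736 + 2.0083) = 5.2273.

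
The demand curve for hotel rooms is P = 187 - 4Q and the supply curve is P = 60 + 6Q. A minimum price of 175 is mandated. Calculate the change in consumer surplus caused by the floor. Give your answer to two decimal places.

-304.58

Free-market equilibrium: 187 - 4Q = 60 + 6Q gives Q* = 12.7, P* = 136.2.
At P = 175, buyers demand (187 - 175)/4 = 3 while sellers would supply more, so the quantity traded is 3 at price 175.
CS goes from (1/2)(12.7)(50.8) = 322.58 to 18 (computed as (187 - 175)(3) - (1/2)(4)(3)^2), a change of -304.58.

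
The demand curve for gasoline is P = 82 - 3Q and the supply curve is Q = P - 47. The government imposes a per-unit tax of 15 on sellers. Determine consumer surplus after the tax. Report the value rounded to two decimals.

Rewriting supply in inverse form: P = 47 + Q.
Without the tax, 82 - 3Q = 47 + Q so Q* = 8.75 and P* = 55.75.
A tax on sellers shifts supply up by 15: 82 - 3Q = 47 + Q + 15, so Q_t = 5. Buyers pay P_b = 67; sellers receive P_s = P_b - 15 = 52.
CS = (1/2)(Q_t)(82 - P_b) = (1/2)(5)(15) = 37.5.

37.50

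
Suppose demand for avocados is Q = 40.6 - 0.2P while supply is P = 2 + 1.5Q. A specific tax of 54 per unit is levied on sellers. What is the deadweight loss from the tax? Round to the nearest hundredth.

224.31

Rewriting demand in inverse form: P = 203 - 5Q.
Without the tax, 203 - 5Q = 2 + 1.5Q so Q* = 30.9231 and P* = 48.3846.
With the tax, sellers need 54 more per unit: 203 - 5Q = 2 + 1.5Q + 54, so Q_t = 22.6154. Buyers pay P_b = 89.9231; sellers receive P_s = P_b - 54 = 35.9231.
Deadweight loss is the triangle between the curves from Q_t to Q*: (1/2)(30.9231 - 22.6154)(54) = 224.3077.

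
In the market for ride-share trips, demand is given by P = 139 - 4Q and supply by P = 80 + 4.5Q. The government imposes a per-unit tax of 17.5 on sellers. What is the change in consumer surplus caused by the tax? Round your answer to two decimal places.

-48.69

Pre-tax equilibrium: 139 - 4Q = 80 + 4.5Q gives Q* = 6.9412, P* = 111.2353.
With the tax, sellers need 17.5 more per unit: 139 - 4Q = 80 + 4.5Q + 17.5, so Q_t = 4.8824. Buyers pay P_b = 119.4706; sellers receive P_s = P_b - 17.5 = 101.9706.
Consumers lose the trapezoid between P* and P_b out to Q_t plus the triangle from Q_t to Q*: change in CS = 47.6747 - 96.3599 = -48.6851.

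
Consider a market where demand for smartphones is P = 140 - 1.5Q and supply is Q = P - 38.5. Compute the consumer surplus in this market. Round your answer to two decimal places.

Rewriting supply in inverse form: P = 38.5 + Q.
Set 140 - 1.5Q = 38.5 + Q, which gives 101.5 = 2.5Q, so Q* = 40.6 and P* = 140 - 1.5(40.6) = 79.1.
Consumer surplus is the triangle under demand above P*: (1/2)(40.6)(140 - 79.1) = (1/2)(40.6)(60.9) = 1236.27.

1236.27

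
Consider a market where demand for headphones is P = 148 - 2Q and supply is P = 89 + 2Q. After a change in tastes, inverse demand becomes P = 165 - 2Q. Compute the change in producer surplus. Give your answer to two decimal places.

143.44

Initial equilibrium: Q_0 = 14.75, P_0 = 118.5; CS_0 = (1/2)(14.75)(29.5) = 217.5625, PS_0 = (1/2)(14.75)(29.5) = 217.5625.
New equilibrium: 165 - 2Q = 89 + 2Q gives Q_1 = 19, P_1 = 127; CS_1 = 361, PS_1 = 361.
Change in producer surplus = 361 - 217.5625 = 143.4375.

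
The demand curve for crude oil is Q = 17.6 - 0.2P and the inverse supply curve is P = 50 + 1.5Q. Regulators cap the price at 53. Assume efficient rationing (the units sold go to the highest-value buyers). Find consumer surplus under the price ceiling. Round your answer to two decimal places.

Rewriting demand in inverse form: P = 88 - 5Q.
Without the control, 88 - 5Q = 50 + 1.5Q so Q* = 5.8462 and P* = 58.7692.
At the ceiling price 53, quantity supplied is (53 - 50)/1.5 = 2; supply is the short side, so Q = 2 trades at P = 53.
The demand price at Q = 2 is 78. CS is the trapezoid between demand and 53 over [0, 2]: (1/2)[(88 - 53) + (78 - 53)](2) = 60.

60.00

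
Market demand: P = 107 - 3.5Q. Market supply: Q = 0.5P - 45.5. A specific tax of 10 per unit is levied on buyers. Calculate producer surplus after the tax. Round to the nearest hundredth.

Rewriting supply in inverse form: P = 91 + 2Q.
Pre-tax equilibrium: 107 - 3.5Q = 91 + 2Q gives Q* = 2.9091, P* = 96.8182.
A tax on buyers shifts demand down by 10: (107 - 10) - 3.5Q = 91 + 2Q, so Q_t = 1.0909. Buyers pay P_b = 103.1818; sellers receive P_s = P_b - 10 = 93.1818.
PS = (1/2)(Q_t)(P_s - 91) = (1/2)(1.0909)(2.1818) = 1.1901.

1.19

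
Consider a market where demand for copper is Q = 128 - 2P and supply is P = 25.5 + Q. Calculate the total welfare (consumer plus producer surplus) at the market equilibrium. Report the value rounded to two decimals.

494.08

Rewriting demand in inverse form: P = 64 - 0.5Q.
Equilibrium: 64 - 0.5Q = 25.5 + Q, so Q* = 25.6667 and P* = 51.1667.
CS = (1/2)(25.6667)(12.8333) = 164.6944 and PS = (1/2)(25.6667)(25.6667) = 329.3889, so total surplus = 494.0833.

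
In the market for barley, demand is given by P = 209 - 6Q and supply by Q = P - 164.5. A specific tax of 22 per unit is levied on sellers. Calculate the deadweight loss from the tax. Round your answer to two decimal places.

Rewriting supply in inverse form: P = 164.5 + Q.
Pre-tax equilibrium: 209 - 6Q = 164.5 + Q gives Q* = 6.3571, P* = 170.8571.
A tax on sellers shifts supply up by 22: 209 - 6Q = 164.5 + Q + 22, so Q_t = 3.2143. Buyers pay P_b = 189.7143; sellers receive P_s = P_b - 22 = 167.7143.
Deadweight loss is the triangle between the curves from Q_t to Q*: (1/2)(6.3571 - 3.2143)(22) = 34.5714.

34.57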